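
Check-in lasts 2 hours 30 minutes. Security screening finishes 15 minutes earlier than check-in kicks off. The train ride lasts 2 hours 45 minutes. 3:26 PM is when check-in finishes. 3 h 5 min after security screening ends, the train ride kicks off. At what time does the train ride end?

Check-in starts at 3:26 PM − 150 min = 12:56 PM.
Security screening ends at 12:56 PM − 15 min = 12:41 PM.
The train ride starts at 12:41 PM + 185 min = 3:46 PM.
The train ride ends at 3:46 PM + 165 min = 6:31 PM.

6:31 PM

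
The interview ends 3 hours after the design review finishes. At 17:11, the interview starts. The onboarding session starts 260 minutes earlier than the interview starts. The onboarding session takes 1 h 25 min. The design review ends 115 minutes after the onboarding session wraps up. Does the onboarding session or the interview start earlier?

the onboarding session

The onboarding session starts at 17:11 − 260 min = 12:51.
The onboarding session starts at 12:51 and the interview starts at 17:11, so the onboarding session is first.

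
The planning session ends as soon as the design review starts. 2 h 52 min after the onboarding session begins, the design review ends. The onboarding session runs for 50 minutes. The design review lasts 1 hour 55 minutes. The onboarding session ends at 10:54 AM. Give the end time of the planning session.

11:01 AM

The onboarding session starts at 10:54 AM − 50 min = 10:04 AM.
The design review ends at 10:04 AM + 172 min = 12:56 PM.
The design review starts at 12:56 PM − 115 min = 11:01 AM.
So the planning session ends at 11:01 AM.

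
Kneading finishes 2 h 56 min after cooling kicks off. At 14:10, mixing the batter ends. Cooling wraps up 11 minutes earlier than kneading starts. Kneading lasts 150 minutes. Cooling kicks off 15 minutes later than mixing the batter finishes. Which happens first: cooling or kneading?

cooling

Cooling starts at 14:10 + 15 min = 14:25.
Kneading ends at 14:25 + 176 min = 17:21.
Kneading starts at 17:21 − 150 min = 14:51.
Cooling starts at 14:25 and kneading starts at 14:51, so cooling is first.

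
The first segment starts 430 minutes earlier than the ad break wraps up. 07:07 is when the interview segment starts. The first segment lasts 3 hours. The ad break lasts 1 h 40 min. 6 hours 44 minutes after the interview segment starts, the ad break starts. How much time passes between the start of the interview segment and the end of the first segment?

The ad break starts at 07:07 + 404 min = 13:51.
The ad break ends at 13:51 + 100 min = 15:31.
The first segment starts at 15:31 − 430 min = 08:21.
The first segment ends at 08:21 + 180 min = 11:21.
From 07:07 to 11:21 is 4 hours 14 minutes.

4 hours 14 minutes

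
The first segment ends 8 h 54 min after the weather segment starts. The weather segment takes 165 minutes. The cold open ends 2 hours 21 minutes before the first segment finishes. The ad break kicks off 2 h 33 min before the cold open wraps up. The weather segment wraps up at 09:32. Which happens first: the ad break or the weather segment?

The weather segment starts at 09:32 − 165 min = 06:47.
The first segment ends at 06:47 + 534 min = 15:41.
The cold open ends at 15:41 − 141 min = 13:20.
The ad break starts at 13:20 − 153 min = 10:47.
The ad break starts at 10:47 and the weather segment starts at 06:47, so the weather segment is first.

the weather segment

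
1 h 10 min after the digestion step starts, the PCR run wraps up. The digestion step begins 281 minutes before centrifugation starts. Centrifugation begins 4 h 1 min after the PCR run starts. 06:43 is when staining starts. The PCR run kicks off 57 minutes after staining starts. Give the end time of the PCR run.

08:10

The PCR run starts at 06:43 + 57 min = 07:40.
Centrifugation starts at 07:40 + 241 min = 11:41.
The digestion step starts at 11:41 − 281 min = 07:00.
The PCR run ends at 07:00 + 70 min = 08:10.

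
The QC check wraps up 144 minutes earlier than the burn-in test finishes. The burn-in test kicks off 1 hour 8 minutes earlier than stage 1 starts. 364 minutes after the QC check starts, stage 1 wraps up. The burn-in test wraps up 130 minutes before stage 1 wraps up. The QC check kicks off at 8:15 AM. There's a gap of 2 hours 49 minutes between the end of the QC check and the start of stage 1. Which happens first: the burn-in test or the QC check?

the QC check

Stage 1 ends at 8:15 AM + 364 min = 2:19 PM.
The burn-in test ends at 2:19 PM − 130 min = 12:09 PM.
The QC check ends at 12:09 PM − 144 min = 9:45 AM.
Stage 1 starts at 9:45 AM + 169 min = 12:34 PM.
The burn-in test starts at 12:34 PM − 68 min = 11:26 AM.
The burn-in test starts at 11:26 AM and the QC check starts at 8:15 AM, so the QC check is first.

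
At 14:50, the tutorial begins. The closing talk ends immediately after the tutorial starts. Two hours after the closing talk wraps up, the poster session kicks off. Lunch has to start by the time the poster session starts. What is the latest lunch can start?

The closing talk ends at 14:50.
The poster session starts at 14:50 + 120 min = 16:50.
Lunch is bounded by the poster session, so the latest it can start is 16:50.

16:50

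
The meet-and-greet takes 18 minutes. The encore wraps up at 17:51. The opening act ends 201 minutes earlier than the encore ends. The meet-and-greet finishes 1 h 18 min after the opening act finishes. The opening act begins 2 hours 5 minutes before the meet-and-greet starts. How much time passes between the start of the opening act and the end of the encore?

4 hours 26 minutes

The opening act ends at 17:51 − 201 min = 14:30.
The meet-and-greet ends at 14:30 + 78 min = 15:48.
The meet-and-greet starts at 15:48 − 18 min = 15:30.
The opening act starts at 15:30 − 125 min = 13:25.
From 13:25 to 17:51 is 4 hours 26 minutes.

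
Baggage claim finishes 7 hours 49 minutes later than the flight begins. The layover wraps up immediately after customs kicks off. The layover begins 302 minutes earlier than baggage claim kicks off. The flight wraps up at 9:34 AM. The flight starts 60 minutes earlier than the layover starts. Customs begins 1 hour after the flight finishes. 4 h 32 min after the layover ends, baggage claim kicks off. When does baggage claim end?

4:53 PM

Customs starts at 9:34 AM + 60 min = 10:34 AM.
So the layover ends at 10:34 AM.
Baggage claim starts at 10:34 AM + 272 min = 3:06 PM.
The layover starts at 3:06 PM − 302 min = 10:04 AM.
The flight starts at 10:04 AM − 60 min = 9:04 AM.
Baggage claim ends at 9:04 AM + 469 min = 4:53 PM.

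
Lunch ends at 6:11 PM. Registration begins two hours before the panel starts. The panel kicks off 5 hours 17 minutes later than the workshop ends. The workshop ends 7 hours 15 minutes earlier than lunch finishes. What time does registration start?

2:13 PM

The workshop ends at 6:11 PM − 435 min = 10:56 AM.
The panel starts at 10:56 AM + 317 min = 4:13 PM.
Registration starts at 4:13 PM − 120 min = 2:13 PM.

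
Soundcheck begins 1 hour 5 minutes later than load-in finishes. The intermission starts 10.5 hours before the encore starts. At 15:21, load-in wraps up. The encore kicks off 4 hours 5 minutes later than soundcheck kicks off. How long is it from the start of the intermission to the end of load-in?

Soundcheck starts at 15:21 + 65 min = 16:26.
The encore starts at 16:26 + 245 min = 20:31.
The intermission starts at 20:31 − 630 min = 10:01.
From 10:01 to 15:21 is 320 minutes.

320 minutes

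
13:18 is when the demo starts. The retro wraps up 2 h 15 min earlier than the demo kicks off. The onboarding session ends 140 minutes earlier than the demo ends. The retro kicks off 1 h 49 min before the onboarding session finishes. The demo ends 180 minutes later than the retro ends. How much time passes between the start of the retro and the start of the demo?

3 h 24 min

The retro ends at 13:18 − 135 min = 11:03.
The demo ends at 11:03 + 180 min = 14:03.
The onboarding session ends at 14:03 − 140 min = 11:43.
The retro starts at 11:43 − 109 min = 09:54.
From 09:54 to 13:18 is 3 h 24 min.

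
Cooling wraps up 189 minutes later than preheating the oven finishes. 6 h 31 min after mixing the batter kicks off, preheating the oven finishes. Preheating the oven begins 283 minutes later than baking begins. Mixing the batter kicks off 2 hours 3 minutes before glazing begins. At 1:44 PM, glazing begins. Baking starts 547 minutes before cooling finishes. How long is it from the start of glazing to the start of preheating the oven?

3 hours 13 minutes

Mixing the batter starts at 1:44 PM − 123 min = 11:41 AM.
Preheating the oven ends at 11:41 AM + 391 min = 6:12 PM.
Cooling ends at 6:12 PM + 189 min = 9:21 PM.
Baking starts at 9:21 PM − 547 min = 12:14 PM.
Preheating the oven starts at 12:14 PM + 283 min = 4:57 PM.
From 1:44 PM to 4:57 PM is 3 hours 13 minutes.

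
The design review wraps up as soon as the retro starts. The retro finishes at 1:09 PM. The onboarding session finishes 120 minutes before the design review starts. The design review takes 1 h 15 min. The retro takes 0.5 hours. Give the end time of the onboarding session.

The retro starts at 1:09 PM − 30 min = 12:39 PM.
So the design review ends at 12:39 PM.
The design review starts at 12:39 PM − 75 min = 11:24 AM.
The onboarding session ends at 11:24 AM − 120 min = 9:24 AM.

9:24 AM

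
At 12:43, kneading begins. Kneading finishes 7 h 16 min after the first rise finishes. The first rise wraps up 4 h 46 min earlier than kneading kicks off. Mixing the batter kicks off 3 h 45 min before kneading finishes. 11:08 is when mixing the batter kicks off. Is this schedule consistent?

The first rise ends at 12:43 − 286 min = 07:57.
Kneading ends at 07:57 + 436 min = 15:13.
Mixing the batter starts at 15:13 − 225 min = 11:28.
But mixing the batter is also said to start at 11:08 — a 20-minute conflict.

No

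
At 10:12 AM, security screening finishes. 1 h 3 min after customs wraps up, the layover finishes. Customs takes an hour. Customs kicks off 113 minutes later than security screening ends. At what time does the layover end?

Customs starts at 10:12 AM + 113 min = 12:05 PM.
Customs ends at 12:05 PM + 60 min = 1:05 PM.
The layover ends at 1:05 PM + 63 min = 2:08 PM.

2:08 PM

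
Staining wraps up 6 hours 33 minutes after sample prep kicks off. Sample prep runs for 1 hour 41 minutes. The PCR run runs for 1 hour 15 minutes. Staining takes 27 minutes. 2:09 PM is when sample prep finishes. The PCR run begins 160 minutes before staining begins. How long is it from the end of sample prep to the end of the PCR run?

Sample prep starts at 2:09 PM − 101 min = 12:28 PM.
Staining ends at 12:28 PM + 393 min = 7:01 PM.
Staining starts at 7:01 PM − 27 min = 6:34 PM.
The PCR run starts at 6:34 PM − 160 min = 3:54 PM.
The PCR run ends at 3:54 PM + 75 min = 5:09 PM.
From 2:09 PM to 5:09 PM is 3 hours.

3 hours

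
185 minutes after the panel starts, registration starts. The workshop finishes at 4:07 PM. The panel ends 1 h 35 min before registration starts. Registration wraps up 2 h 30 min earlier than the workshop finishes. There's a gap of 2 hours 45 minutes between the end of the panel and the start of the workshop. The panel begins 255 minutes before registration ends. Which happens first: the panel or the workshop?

the panel

Registration ends at 4:07 PM − 150 min = 1:37 PM.
The panel starts at 1:37 PM − 255 min = 9:22 AM.
Registration starts at 9:22 AM + 185 min = 12:27 PM.
The panel ends at 12:27 PM − 95 min = 10:52 AM.
The workshop starts at 10:52 AM + 165 min = 1:37 PM.
The panel starts at 9:22 AM and the workshop starts at 1:37 PM, so the panel is first.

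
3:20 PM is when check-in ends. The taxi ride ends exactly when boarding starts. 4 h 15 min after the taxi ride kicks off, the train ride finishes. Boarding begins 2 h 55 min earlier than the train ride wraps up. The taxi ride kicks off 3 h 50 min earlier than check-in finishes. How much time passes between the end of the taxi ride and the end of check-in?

150 minutes

The taxi ride starts at 3:20 PM − 230 min = 11:30 AM.
The train ride ends at 11:30 AM + 255 min = 3:45 PM.
Boarding starts at 3:45 PM − 175 min = 12:50 PM.
So the taxi ride ends at 12:50 PM.
From 12:50 PM to 3:20 PM is 150 minutes.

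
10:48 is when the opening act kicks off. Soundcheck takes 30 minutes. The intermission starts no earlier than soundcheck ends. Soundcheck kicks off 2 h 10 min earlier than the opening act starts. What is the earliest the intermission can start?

Soundcheck starts at 10:48 − 130 min = 08:38.
Soundcheck ends at 08:38 + 30 min = 09:08.
The intermission is bounded by soundcheck, so the earliest it can start is 09:08.

09:08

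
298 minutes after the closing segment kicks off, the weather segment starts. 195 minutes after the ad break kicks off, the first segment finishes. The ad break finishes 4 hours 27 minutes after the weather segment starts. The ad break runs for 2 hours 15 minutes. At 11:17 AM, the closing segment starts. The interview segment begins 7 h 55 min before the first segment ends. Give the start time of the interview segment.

1:47 PM

The weather segment starts at 11:17 AM + 298 min = 4:15 PM.
The ad break ends at 4:15 PM + 267 min = 8:42 PM.
The ad break starts at 8:42 PM − 135 min = 6:27 PM.
The first segment ends at 6:27 PM + 195 min = 9:42 PM.
The interview segment starts at 9:42 PM − 475 min = 1:47 PM.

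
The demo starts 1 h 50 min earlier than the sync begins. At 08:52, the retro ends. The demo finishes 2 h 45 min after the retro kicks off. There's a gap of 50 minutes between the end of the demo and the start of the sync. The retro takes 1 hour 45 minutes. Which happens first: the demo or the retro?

The retro starts at 08:52 − 105 min = 07:07.
The demo ends at 07:07 + 165 min = 09:52.
The sync starts at 09:52 + 50 min = 10:42.
The demo starts at 10:42 − 110 min = 08:52.
The demo starts at 08:52 and the retro starts at 07:07, so the retro is first.

the retro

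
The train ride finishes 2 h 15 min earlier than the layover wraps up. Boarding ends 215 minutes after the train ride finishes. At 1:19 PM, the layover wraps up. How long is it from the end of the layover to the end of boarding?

The train ride ends at 1:19 PM − 135 min = 11:04 AM.
Boarding ends at 11:04 AM + 215 min = 2:39 PM.
From 1:19 PM to 2:39 PM is 1 h 20 min.

1 h 20 min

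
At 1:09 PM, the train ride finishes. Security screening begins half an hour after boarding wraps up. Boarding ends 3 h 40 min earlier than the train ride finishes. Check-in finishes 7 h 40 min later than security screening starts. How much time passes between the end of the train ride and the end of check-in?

Boarding ends at 1:09 PM − 220 min = 9:29 AM.
Security screening starts at 9:29 AM + 30 min = 9:59 AM.
Check-in ends at 9:59 AM + 460 min = 5:39 PM.
From 1:09 PM to 5:39 PM is 4 h 30 min.

4 h 30 min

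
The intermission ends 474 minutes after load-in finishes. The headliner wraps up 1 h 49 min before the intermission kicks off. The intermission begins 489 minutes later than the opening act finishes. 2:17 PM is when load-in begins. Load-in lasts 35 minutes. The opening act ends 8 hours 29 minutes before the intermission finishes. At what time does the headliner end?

8:37 PM

Load-in ends at 2:17 PM + 35 min = 2:52 PM.
The intermission ends at 2:52 PM + 474 min = 10:46 PM.
The opening act ends at 10:46 PM − 509 min = 2:17 PM.
The intermission starts at 2:17 PM + 489 min = 10:26 PM.
The headliner ends at 10:26 PM − 109 min = 8:37 PM.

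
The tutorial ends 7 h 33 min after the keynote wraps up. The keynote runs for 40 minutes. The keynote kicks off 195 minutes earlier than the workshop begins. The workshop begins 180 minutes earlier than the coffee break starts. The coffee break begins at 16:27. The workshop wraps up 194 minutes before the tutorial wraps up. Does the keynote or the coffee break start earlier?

the keynote

The workshop starts at 16:27 − 180 min = 13:27.
The keynote starts at 13:27 − 195 min = 10:12.
The keynote starts at 10:12 and the coffee break starts at 16:27, so the keynote is first.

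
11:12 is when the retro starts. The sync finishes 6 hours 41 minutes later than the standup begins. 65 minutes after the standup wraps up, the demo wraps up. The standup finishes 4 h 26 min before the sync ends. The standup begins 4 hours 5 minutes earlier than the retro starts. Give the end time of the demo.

The standup starts at 11:12 − 245 min = 07:07.
The sync ends at 07:07 + 401 min = 13:48.
The standup ends at 13:48 − 266 min = 09:22.
The demo ends at 09:22 + 65 min = 10:27.

10:27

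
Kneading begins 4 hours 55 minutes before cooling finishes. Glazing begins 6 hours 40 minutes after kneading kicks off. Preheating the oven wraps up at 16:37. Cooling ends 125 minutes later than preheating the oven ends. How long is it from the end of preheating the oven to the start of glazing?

230 minutes

Cooling ends at 16:37 + 125 min = 18:42.
Kneading starts at 18:42 − 295 min = 13:47.
Glazing starts at 13:47 + 400 min = 20:27.
From 16:37 to 20:27 is 230 minutes.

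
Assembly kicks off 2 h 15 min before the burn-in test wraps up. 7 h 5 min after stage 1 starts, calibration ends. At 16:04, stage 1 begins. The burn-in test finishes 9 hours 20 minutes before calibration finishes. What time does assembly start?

11:34

Calibration ends at 16:04 + 425 min = 23:09.
The burn-in test ends at 23:09 − 560 min = 13:49.
Assembly starts at 13:49 − 135 min = 11:34.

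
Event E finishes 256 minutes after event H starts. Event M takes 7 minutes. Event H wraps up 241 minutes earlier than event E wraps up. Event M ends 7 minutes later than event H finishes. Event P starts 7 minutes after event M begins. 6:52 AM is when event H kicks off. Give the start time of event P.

Event E ends at 6:52 AM + 256 min = 11:08 AM.
Event H ends at 11:08 AM − 241 min = 7:07 AM.
Event M ends at 7:07 AM + 7 min = 7:14 AM.
Event M starts at 7:14 AM − 7 min = 7:07 AM.
Event P starts at 7:07 AM + 7 min = 7:14 AM.

7:14 AM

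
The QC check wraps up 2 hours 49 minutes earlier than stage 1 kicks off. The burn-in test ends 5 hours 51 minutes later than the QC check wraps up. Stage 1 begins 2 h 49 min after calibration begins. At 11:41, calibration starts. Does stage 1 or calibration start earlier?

Stage 1 starts at 11:41 + 169 min = 14:30.
Stage 1 starts at 14:30 and calibration starts at 11:41, so calibration is first.

calibration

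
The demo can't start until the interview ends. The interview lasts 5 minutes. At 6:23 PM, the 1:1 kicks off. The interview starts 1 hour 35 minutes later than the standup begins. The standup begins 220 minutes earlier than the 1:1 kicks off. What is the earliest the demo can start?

4:23 PM

The standup starts at 6:23 PM − 220 min = 2:43 PM.
The interview starts at 2:43 PM + 95 min = 4:18 PM.
The interview ends at 4:18 PM + 5 min = 4:23 PM.
The demo is bounded by the interview, so the earliest it can start is 4:23 PM.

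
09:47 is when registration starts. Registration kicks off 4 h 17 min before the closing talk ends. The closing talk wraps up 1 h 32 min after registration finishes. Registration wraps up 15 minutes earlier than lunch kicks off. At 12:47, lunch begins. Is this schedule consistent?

Yes

Registration ends at 12:47 − 15 min = 12:32.
The closing talk ends at 12:32 + 92 min = 14:04.
Registration starts at 14:04 − 257 min = 09:47.
That matches the stated 09:47, so the schedule is consistent.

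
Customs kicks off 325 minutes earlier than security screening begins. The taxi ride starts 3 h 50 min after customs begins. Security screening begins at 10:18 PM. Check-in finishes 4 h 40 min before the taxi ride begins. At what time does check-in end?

Customs starts at 10:18 PM − 325 min = 4:53 PM.
The taxi ride starts at 4:53 PM + 230 min = 8:43 PM.
Check-in ends at 8:43 PM − 280 min = 4:03 PM.

4:03 PM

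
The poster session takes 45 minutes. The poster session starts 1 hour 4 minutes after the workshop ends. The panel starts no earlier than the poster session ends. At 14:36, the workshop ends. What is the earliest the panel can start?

16:25

The poster session starts at 14:36 + 64 min = 15:40.
The poster session ends at 15:40 + 45 min = 16:25.
The panel is bounded by the poster session, so the earliest it can start is 16:25.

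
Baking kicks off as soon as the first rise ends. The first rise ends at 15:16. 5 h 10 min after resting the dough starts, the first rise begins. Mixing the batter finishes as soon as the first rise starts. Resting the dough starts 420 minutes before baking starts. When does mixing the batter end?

13:26

Baking starts at 15:16.
Resting the dough starts at 15:16 − 420 min = 08:16.
The first rise starts at 08:16 + 310 min = 13:26.
So mixing the batter ends at 13:26.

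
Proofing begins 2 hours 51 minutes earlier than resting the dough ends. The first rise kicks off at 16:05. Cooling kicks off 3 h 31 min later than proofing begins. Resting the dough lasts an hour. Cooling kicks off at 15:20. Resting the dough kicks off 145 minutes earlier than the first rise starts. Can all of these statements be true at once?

Yes

Resting the dough starts at 16:05 − 145 min = 13:40.
Resting the dough ends at 13:40 + 60 min = 14:40.
Proofing starts at 14:40 − 171 min = 11:49.
Cooling starts at 11:49 + 211 min = 15:20.
That matches the stated 15:20, so the schedule is consistent.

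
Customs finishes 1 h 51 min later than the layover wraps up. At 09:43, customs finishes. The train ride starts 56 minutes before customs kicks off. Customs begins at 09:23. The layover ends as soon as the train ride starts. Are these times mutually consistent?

No

The train ride starts at 09:23 − 56 min = 08:27.
So the layover ends at 08:27.
Customs ends at 08:27 + 111 min = 10:18.
But customs is also said to end at 09:43 — a 35-minute conflict.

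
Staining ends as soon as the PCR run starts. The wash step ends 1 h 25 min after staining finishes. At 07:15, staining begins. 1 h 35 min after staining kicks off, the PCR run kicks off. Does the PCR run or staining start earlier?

The PCR run starts at 07:15 + 95 min = 08:50.
The PCR run starts at 08:50 and staining starts at 07:15, so staining is first.

staining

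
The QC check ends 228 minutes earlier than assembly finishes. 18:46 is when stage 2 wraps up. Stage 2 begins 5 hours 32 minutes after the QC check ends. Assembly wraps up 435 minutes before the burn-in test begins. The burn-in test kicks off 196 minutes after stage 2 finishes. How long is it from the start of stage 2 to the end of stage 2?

2 hours 15 minutes

The burn-in test starts at 18:46 + 196 min = 22:02.
Assembly ends at 22:02 − 435 min = 14:47.
The QC check ends at 14:47 − 228 min = 10:59.
Stage 2 starts at 10:59 + 332 min = 16:31.
From 16:31 to 18:46 is 2 hours 15 minutes.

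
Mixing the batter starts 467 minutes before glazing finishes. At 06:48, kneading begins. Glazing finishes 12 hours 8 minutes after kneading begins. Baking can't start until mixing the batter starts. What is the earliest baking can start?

Glazing ends at 06:48 + 728 min = 18:56.
Mixing the batter starts at 18:56 − 467 min = 11:09.
Baking is bounded by mixing the batter, so the earliest it can start is 11:09.

11:09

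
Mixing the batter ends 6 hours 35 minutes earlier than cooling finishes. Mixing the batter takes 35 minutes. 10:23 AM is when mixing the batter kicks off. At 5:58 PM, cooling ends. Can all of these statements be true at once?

No

Mixing the batter ends at 5:58 PM − 395 min = 11:23 AM.
Mixing the batter starts at 11:23 AM − 35 min = 10:48 AM.
But mixing the batter is also said to start at 10:23 AM — a 25-minute conflict.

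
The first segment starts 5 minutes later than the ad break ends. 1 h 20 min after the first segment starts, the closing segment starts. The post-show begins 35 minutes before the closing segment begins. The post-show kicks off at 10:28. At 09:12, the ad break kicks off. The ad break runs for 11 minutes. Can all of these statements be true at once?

No

The ad break ends at 09:12 + 11 min = 09:23.
The first segment starts at 09:23 + 5 min = 09:28.
The closing segment starts at 09:28 + 80 min = 10:48.
The post-show starts at 10:48 − 35 min = 10:13.
But the post-show is also said to start at 10:28 — a 15-minute conflict.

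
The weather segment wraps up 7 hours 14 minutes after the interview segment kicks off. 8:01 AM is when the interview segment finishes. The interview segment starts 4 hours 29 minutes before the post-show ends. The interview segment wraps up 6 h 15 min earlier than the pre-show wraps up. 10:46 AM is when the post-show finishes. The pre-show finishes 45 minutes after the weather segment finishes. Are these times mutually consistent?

The interview segment starts at 10:46 AM − 269 min = 6:17 AM.
The weather segment ends at 6:17 AM + 434 min = 1:31 PM.
The pre-show ends at 1:31 PM + 45 min = 2:16 PM.
The interview segment ends at 2:16 PM − 375 min = 8:01 AM.
That matches the stated 8:01 AM, so the schedule is consistent.

Yes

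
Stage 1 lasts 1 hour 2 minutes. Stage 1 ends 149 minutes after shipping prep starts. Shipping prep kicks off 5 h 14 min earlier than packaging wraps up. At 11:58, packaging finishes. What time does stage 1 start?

Shipping prep starts at 11:58 − 314 min = 06:44.
Stage 1 ends at 06:44 + 149 min = 09:13.
Stage 1 starts at 09:13 − 62 min = 08:11.

08:11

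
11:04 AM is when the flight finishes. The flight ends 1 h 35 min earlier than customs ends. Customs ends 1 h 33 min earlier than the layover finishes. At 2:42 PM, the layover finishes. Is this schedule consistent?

No

Customs ends at 2:42 PM − 93 min = 1:09 PM.
The flight ends at 1:09 PM − 95 min = 11:34 AM.
But the flight is also said to end at 11:04 AM — a 30-minute conflict.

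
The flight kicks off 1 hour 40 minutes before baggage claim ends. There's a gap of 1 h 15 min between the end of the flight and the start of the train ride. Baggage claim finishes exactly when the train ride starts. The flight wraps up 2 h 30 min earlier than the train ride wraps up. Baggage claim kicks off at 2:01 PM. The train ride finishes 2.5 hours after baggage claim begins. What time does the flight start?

1:36 PM

The train ride ends at 2:01 PM + 150 min = 4:31 PM.
The flight ends at 4:31 PM − 150 min = 2:01 PM.
The train ride starts at 2:01 PM + 75 min = 3:16 PM.
So baggage claim ends at 3:16 PM.
The flight starts at 3:16 PM − 100 min = 1:36 PM.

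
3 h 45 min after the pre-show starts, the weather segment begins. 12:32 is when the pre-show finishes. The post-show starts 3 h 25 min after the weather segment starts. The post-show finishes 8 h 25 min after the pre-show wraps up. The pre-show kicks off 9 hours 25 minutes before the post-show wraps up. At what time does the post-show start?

18:42

The post-show ends at 12:32 + 505 min = 20:57.
The pre-show starts at 20:57 − 565 min = 11:32.
The weather segment starts at 11:32 + 225 min = 15:17.
The post-show starts at 15:17 + 205 min = 18:42.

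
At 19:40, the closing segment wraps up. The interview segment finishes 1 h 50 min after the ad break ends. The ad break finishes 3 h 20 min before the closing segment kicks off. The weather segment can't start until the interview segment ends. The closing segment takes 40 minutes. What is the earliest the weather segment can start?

17:30

The closing segment starts at 19:40 − 40 min = 19:00.
The ad break ends at 19:00 − 200 min = 15:40.
The interview segment ends at 15:40 + 110 min = 17:30.
The weather segment is bounded by the interview segment, so the earliest it can start is 17:30.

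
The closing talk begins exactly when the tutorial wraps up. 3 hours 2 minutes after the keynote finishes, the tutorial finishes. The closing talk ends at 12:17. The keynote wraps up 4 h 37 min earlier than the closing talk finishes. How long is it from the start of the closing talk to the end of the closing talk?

The keynote ends at 12:17 − 277 min = 07:40.
The tutorial ends at 07:40 + 182 min = 10:42.
So the closing talk starts at 10:42.
From 10:42 to 12:17 is 1 hour 35 minutes.

1 hour 35 minutes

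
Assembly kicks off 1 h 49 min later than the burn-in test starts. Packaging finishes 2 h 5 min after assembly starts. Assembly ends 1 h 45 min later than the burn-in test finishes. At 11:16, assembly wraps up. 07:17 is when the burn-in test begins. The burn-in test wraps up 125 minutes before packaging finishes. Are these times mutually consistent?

No

Assembly starts at 07:17 + 109 min = 09:06.
Packaging ends at 09:06 + 125 min = 11:11.
The burn-in test ends at 11:11 − 125 min = 09:06.
Assembly ends at 09:06 + 105 min = 10:51.
But assembly is also said to end at 11:16 — a 25-minute conflict.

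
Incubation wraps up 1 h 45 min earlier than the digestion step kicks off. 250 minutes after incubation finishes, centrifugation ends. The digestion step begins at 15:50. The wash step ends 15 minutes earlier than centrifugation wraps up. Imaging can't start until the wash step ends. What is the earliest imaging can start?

18:00

Incubation ends at 15:50 − 105 min = 14:05.
Centrifugation ends at 14:05 + 250 min = 18:15.
The wash step ends at 18:15 − 15 min = 18:00.
Imaging is bounded by the wash step, so the earliest it can start is 18:00.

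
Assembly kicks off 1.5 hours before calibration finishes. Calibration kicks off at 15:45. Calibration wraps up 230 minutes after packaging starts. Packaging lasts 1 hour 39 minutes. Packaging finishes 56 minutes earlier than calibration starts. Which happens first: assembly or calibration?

Packaging ends at 15:45 − 56 min = 14:49.
Packaging starts at 14:49 − 99 min = 13:10.
Calibration ends at 13:10 + 230 min = 17:00.
Assembly starts at 17:00 − 90 min = 15:30.
Assembly starts at 15:30 and calibration starts at 15:45, so assembly is first.

assembly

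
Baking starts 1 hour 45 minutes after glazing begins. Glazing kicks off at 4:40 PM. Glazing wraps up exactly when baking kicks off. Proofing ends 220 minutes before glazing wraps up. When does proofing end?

Baking starts at 4:40 PM + 105 min = 6:25 PM.
So glazing ends at 6:25 PM.
Proofing ends at 6:25 PM − 220 min = 2:45 PM.

2:45 PM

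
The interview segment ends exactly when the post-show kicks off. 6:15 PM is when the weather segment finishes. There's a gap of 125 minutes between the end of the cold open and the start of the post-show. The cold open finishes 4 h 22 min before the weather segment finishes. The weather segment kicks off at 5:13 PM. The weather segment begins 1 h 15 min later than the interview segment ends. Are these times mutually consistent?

Yes

The cold open ends at 6:15 PM − 262 min = 1:53 PM.
The post-show starts at 1:53 PM + 125 min = 3:58 PM.
So the interview segment ends at 3:58 PM.
The weather segment starts at 3:58 PM + 75 min = 5:13 PM.
That matches the stated 5:13 PM, so the schedule is consistent.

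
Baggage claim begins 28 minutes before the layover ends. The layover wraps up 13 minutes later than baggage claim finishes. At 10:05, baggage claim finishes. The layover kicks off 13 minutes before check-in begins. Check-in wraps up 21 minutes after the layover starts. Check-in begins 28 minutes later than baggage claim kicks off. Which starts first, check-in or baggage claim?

The layover ends at 10:05 + 13 min = 10:18.
Baggage claim starts at 10:18 − 28 min = 09:50.
Check-in starts at 09:50 + 28 min = 10:18.
Check-in starts at 10:18 and baggage claim starts at 09:50, so baggage claim is first.

baggage claim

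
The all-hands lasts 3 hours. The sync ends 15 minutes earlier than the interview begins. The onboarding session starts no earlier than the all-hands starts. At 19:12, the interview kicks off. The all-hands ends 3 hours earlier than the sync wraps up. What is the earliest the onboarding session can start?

12:57

The sync ends at 19:12 − 15 min = 18:57.
The all-hands ends at 18:57 − 180 min = 15:57.
The all-hands starts at 15:57 − 180 min = 12:57.
The onboarding session is bounded by the all-hands, so the earliest it can start is 12:57.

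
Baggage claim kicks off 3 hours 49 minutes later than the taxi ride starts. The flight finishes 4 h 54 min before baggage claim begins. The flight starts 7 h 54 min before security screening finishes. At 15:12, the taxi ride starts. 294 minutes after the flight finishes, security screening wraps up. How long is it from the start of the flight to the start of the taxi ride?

4 h 5 min

Baggage claim starts at 15:12 + 229 min = 19:01.
The flight ends at 19:01 − 294 min = 14:07.
Security screening ends at 14:07 + 294 min = 19:01.
The flight starts at 19:01 − 474 min = 11:07.
From 11:07 to 15:12 is 4 h 5 min.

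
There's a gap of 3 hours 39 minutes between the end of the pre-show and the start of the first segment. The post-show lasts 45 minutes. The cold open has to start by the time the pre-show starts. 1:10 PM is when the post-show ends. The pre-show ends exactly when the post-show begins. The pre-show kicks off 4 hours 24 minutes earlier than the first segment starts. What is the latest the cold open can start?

The post-show starts at 1:10 PM − 45 min = 12:25 PM.
So the pre-show ends at 12:25 PM.
The first segment starts at 12:25 PM + 219 min = 4:04 PM.
The pre-show starts at 4:04 PM − 264 min = 11:40 AM.
The cold open is bounded by the pre-show, so the latest it can start is 11:40 AM.

11:40 AM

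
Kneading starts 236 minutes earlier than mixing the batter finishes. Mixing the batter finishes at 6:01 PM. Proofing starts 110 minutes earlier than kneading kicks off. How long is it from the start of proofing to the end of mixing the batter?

5 hours 46 minutes

Kneading starts at 6:01 PM − 236 min = 2:05 PM.
Proofing starts at 2:05 PM − 110 min = 12:15 PM.
From 12:15 PM to 6:01 PM is 5 hours 46 minutes.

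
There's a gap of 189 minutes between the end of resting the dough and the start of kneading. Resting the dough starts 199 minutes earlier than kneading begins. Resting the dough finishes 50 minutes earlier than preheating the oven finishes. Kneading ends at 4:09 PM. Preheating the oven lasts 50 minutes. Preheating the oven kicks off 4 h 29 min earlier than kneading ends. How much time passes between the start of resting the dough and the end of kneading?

Preheating the oven starts at 4:09 PM − 269 min = 11:40 AM.
Preheating the oven ends at 11:40 AM + 50 min = 12:30 PM.
Resting the dough ends at 12:30 PM − 50 min = 11:40 AM.
Kneading starts at 11:40 AM + 189 min = 2:49 PM.
Resting the dough starts at 2:49 PM − 199 min = 11:30 AM.
From 11:30 AM to 4:09 PM is 4 h 39 min.

4 h 39 min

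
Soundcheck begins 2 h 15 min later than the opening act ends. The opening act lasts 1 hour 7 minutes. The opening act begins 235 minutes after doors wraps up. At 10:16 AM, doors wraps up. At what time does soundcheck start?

The opening act starts at 10:16 AM + 235 min = 2:11 PM.
The opening act ends at 2:11 PM + 67 min = 3:18 PM.
Soundcheck starts at 3:18 PM + 135 min = 5:33 PM.

5:33 PM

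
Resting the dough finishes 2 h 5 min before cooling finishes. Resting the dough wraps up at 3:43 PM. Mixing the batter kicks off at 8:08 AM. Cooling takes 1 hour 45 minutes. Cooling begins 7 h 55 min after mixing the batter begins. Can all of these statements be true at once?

Cooling starts at 8:08 AM + 475 min = 4:03 PM.
Cooling ends at 4:03 PM + 105 min = 5:48 PM.
Resting the dough ends at 5:48 PM − 125 min = 3:43 PM.
That matches the stated 3:43 PM, so the schedule is consistent.

Yes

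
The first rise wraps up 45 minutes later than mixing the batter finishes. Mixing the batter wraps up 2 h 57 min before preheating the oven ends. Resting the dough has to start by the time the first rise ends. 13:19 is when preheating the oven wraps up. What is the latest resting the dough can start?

11:07

Mixing the batter ends at 13:19 − 177 min = 10:22.
The first rise ends at 10:22 + 45 min = 11:07.
Resting the dough is bounded by the first rise, so the latest it can start is 11:07.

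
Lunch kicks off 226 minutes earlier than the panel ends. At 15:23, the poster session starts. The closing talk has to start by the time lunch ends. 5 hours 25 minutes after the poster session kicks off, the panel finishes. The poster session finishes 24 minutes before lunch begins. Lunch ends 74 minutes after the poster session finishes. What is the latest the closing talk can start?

The panel ends at 15:23 + 325 min = 20:48.
Lunch starts at 20:48 − 226 min = 17:02.
The poster session ends at 17:02 − 24 min = 16:38.
Lunch ends at 16:38 + 74 min = 17:52.
The closing talk is bounded by lunch, so the latest it can start is 17:52.

17:52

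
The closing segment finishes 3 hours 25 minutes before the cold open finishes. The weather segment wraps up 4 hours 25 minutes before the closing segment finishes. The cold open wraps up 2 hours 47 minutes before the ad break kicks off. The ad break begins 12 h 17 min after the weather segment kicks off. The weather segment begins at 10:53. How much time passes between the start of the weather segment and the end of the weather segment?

The ad break starts at 10:53 + 737 min = 23:10.
The cold open ends at 23:10 − 167 min = 20:23.
The closing segment ends at 20:23 − 205 min = 16:58.
The weather segment ends at 16:58 − 265 min = 12:33.
From 10:53 to 12:33 is 1 hour 40 minutes.

1 hour 40 minutes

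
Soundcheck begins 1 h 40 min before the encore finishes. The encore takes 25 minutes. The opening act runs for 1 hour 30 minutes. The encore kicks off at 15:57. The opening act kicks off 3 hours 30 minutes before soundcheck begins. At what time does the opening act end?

12:42

The encore ends at 15:57 + 25 min = 16:22.
Soundcheck starts at 16:22 − 100 min = 14:42.
The opening act starts at 14:42 − 210 min = 11:12.
The opening act ends at 11:12 + 90 min = 12:42.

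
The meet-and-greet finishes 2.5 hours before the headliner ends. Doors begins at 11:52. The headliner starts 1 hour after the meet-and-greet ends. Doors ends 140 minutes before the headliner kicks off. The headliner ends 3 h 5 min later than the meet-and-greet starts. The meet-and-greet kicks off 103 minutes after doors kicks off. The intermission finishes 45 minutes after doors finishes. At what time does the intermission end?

13:35

The meet-and-greet starts at 11:52 + 103 min = 13:35.
The headliner ends at 13:35 + 185 min = 16:40.
The meet-and-greet ends at 16:40 − 150 min = 14:10.
The headliner starts at 14:10 + 60 min = 15:10.
Doors ends at 15:10 − 140 min = 12:50.
The intermission ends at 12:50 + 45 min = 13:35.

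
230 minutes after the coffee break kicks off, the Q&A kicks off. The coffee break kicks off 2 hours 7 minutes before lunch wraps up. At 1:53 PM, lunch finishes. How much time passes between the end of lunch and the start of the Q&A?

1 h 43 min

The coffee break starts at 1:53 PM − 127 min = 11:46 AM.
The Q&A starts at 11:46 AM + 230 min = 3:36 PM.
From 1:53 PM to 3:36 PM is 1 h 43 min.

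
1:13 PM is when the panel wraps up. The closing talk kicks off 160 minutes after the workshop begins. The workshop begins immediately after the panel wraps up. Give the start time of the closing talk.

The workshop starts at 1:13 PM.
The closing talk starts at 1:13 PM + 160 min = 3:53 PM.

3:53 PM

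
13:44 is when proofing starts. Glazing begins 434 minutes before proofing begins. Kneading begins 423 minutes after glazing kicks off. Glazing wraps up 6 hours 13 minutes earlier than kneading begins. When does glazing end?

07:20

Glazing starts at 13:44 − 434 min = 06:30.
Kneading starts at 06:30 + 423 min = 13:33.
Glazing ends at 13:33 − 373 min = 07:20.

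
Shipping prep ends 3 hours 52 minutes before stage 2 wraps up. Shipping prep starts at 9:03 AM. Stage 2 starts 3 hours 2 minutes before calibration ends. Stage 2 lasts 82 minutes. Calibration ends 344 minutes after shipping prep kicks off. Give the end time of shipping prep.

9:15 AM

Calibration ends at 9:03 AM + 344 min = 2:47 PM.
Stage 2 starts at 2:47 PM − 182 min = 11:45 AM.
Stage 2 ends at 11:45 AM + 82 min = 1:07 PM.
Shipping prep ends at 1:07 PM − 232 min = 9:15 AM.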